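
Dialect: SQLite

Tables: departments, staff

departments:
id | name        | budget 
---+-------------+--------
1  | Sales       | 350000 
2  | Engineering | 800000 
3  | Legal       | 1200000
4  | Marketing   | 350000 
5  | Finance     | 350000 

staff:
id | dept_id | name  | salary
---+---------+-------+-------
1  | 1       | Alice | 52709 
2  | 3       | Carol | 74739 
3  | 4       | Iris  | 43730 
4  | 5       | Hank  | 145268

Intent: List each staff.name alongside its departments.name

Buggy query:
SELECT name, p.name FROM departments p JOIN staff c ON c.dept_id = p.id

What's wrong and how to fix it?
Bug: Both tables have a 'name' column; the unqualified reference is ambiguous

Fix: Qualify the column with its table alias (c.name)

Corrected query:
SELECT c.name, p.name FROM departments p JOIN staff c ON c.dept_id = p.id

Result:
name  | name     
------+----------
Alice | Sales    
Carol | Legal    
Iris  | Marketing
Hank  | Finance  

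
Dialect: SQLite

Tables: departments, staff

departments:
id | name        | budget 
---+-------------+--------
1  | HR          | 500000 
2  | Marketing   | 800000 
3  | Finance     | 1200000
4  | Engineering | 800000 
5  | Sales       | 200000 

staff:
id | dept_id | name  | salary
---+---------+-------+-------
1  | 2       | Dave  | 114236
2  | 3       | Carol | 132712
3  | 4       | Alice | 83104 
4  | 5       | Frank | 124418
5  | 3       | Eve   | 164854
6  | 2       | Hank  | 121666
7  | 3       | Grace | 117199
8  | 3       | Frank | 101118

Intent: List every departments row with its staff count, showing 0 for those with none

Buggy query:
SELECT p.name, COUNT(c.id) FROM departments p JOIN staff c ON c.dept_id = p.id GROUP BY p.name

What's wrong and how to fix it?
Bug: INNER JOIN drops departments rows that have no matching staff rows

Fix: Use LEFT JOIN so parents without children still appear (COUNT(c.id) gives 0)

Corrected query:
SELECT p.name, COUNT(c.id) FROM departments p LEFT JOIN staff c ON c.dept_id = p.id GROUP BY p.name

Result:
name        | COUNT(c.id)
------------+------------
Engineering | 1          
Finance     | 4          
HR          | 0          
Marketing   | 2          
Sales       | 1          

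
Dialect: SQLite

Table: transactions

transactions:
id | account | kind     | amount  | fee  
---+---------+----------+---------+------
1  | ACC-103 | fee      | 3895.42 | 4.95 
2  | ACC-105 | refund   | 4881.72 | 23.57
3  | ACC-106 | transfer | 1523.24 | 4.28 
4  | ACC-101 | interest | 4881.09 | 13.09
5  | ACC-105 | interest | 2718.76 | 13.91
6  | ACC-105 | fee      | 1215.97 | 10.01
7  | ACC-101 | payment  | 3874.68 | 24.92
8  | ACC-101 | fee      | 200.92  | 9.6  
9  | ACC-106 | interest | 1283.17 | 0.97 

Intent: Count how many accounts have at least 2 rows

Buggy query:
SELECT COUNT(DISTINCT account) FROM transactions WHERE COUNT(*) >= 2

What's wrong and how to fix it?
Bug: WHERE filters individual rows, not groups, so a group-level COUNT is invalid there

Fix: Use a subquery that GROUPs and filters with HAVING, then count its rows

Corrected query:
SELECT COUNT(*) FROM (SELECT account FROM transactions GROUP BY account HAVING COUNT(*) >= 2)

Result:
COUNT(*)
--------
3       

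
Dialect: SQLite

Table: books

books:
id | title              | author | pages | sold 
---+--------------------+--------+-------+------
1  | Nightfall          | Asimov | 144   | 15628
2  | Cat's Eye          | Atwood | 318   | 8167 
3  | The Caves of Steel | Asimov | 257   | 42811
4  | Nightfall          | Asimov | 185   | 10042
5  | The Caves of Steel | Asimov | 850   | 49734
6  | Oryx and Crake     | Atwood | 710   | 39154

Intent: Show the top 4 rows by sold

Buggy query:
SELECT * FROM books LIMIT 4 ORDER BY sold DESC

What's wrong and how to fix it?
Bug: ORDER BY cannot follow LIMIT; LIMIT is the final clause

Fix: Sort with ORDER BY, then apply LIMIT

Corrected query:
SELECT * FROM books ORDER BY sold DESC LIMIT 4

Result:
id | title              | author | pages | sold 
---+--------------------+--------+-------+------
5  | The Caves of Steel | Asimov | 850   | 49734
3  | The Caves of Steel | Asimov | 257   | 42811
6  | Oryx and Crake     | Atwood | 710   | 39154
1  | Nightfall          | Asimov | 144   | 15628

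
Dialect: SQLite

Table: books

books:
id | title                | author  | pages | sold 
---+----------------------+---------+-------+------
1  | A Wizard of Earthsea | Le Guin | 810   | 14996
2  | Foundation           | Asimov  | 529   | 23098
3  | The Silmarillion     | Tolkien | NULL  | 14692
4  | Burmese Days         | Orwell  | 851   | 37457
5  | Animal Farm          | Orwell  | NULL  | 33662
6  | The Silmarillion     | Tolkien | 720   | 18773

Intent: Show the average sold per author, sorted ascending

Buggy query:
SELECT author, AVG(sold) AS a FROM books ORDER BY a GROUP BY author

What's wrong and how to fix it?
Bug: GROUP BY must precede ORDER BY

Fix: Move ORDER BY to the end, after GROUP BY

Corrected query:
SELECT author, AVG(sold) AS a FROM books GROUP BY author ORDER BY a

Result:
author  | a      
--------+--------
Le Guin | 14996  
Tolkien | 16732.5
Asimov  | 23098  
Orwell  | 35559.5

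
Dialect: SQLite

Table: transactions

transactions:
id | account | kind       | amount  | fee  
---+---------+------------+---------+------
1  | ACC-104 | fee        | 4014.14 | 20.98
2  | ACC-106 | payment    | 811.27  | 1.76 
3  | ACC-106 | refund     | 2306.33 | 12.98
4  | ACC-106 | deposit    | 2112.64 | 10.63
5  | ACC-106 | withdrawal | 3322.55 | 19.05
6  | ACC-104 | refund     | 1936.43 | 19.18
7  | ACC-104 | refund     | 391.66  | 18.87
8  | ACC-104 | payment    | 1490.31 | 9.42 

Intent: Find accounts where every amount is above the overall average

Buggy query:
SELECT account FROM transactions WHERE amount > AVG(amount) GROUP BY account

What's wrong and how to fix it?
Bug: AVG() is an aggregate; it can't sit directly in WHERE

Fix: Compute the overall average in a scalar subquery and compare each group's MIN against it in HAVING

Corrected query:
SELECT account FROM transactions GROUP BY account HAVING MIN(amount) > (SELECT AVG(amount) FROM transactions)

Result:
(no rows)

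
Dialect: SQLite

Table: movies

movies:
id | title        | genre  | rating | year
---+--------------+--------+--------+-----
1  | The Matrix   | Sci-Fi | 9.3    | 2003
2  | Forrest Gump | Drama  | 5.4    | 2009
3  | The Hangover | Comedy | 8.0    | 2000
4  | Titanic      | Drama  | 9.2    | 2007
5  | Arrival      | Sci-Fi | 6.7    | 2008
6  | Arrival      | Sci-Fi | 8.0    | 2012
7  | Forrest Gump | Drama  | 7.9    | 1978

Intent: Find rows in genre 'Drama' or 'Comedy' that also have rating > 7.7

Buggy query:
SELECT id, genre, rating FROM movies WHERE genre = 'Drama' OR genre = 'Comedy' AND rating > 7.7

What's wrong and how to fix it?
Bug: AND binds tighter than OR, so this parses as genre = 'Drama' OR (genre = 'Comedy' AND rating > 7.7)

Fix: Add parentheses around the OR so the AND applies to both alternatives

Corrected query:
SELECT id, genre, rating FROM movies WHERE (genre = 'Drama' OR genre = 'Comedy') AND rating > 7.7

Result:
id | genre  | rating
---+--------+-------
3  | Comedy | 8     
4  | Drama  | 9.2   
7  | Drama  | 7.9   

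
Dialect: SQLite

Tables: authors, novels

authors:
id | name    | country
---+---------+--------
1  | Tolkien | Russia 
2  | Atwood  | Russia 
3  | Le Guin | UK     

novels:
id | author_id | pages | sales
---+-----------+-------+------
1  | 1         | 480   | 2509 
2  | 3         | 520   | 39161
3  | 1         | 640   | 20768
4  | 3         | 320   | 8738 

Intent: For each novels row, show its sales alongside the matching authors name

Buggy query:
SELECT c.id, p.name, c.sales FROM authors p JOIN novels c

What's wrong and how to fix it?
Bug: Missing join condition: each novels row is matched to all authors rows instead of just its own

Fix: Add ON c.author_id = p.id to the JOIN

Corrected query:
SELECT c.id, p.name, c.sales FROM authors p JOIN novels c ON c.author_id = p.id

Result:
id | name    | sales
---+---------+------
1  | Tolkien | 2509 
2  | Le Guin | 39161
3  | Tolkien | 20768
4  | Le Guin | 8738 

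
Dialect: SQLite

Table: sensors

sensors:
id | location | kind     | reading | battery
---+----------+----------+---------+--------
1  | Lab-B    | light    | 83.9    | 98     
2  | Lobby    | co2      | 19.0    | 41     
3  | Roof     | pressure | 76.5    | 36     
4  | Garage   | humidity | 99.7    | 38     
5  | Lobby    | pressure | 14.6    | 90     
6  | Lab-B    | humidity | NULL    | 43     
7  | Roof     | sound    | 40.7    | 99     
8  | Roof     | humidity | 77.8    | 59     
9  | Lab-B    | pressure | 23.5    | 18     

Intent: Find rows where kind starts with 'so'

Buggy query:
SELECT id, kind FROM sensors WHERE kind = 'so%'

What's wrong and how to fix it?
Bug: '=' compares the literal string including the % character; pattern matching needs LIKE

Fix: Use LIKE for wildcard pattern matching

Corrected query:
SELECT id, kind FROM sensors WHERE kind LIKE 'so%'

Result:
id | kind 
---+------
7  | sound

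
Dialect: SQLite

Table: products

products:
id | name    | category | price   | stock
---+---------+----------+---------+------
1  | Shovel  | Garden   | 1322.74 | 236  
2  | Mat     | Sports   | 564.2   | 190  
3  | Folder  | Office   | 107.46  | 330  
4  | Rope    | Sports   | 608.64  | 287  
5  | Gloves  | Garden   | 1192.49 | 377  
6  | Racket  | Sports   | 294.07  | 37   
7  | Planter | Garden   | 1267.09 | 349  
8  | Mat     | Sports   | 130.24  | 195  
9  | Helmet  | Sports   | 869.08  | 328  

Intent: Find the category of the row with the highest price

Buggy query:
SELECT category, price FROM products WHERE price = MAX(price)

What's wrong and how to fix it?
Bug: WHERE is evaluated per row; an aggregate over the whole table isn't defined there

Fix: Wrap MAX in a scalar subquery so WHERE compares against a single value

Corrected query:
SELECT category, price FROM products WHERE price = (SELECT MAX(price) FROM products)

Result:
category | price  
---------+--------
Garden   | 1322.74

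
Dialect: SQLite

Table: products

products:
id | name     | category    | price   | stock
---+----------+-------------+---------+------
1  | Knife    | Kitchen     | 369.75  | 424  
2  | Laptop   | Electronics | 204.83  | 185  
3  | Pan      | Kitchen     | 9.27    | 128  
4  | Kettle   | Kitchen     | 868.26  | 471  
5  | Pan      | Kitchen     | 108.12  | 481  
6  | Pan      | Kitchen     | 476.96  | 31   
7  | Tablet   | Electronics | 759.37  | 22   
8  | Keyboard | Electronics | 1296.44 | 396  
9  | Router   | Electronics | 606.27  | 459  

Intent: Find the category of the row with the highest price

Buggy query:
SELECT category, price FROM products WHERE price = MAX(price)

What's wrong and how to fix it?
Bug: MAX(price) is an aggregate and cannot be used directly in WHERE

Fix: Wrap MAX in a scalar subquery so WHERE compares against a single value

Corrected query:
SELECT category, price FROM products WHERE price = (SELECT MAX(price) FROM products)

Result:
category    | price  
------------+--------
Electronics | 1296.44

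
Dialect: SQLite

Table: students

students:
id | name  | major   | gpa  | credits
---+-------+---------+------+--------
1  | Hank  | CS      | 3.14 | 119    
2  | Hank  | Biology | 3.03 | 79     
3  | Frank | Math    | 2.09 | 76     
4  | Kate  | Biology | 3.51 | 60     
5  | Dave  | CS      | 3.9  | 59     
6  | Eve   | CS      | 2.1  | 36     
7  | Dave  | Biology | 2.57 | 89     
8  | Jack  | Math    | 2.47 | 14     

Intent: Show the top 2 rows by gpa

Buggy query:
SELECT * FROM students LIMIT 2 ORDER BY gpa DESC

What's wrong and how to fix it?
Bug: ORDER BY cannot follow LIMIT; LIMIT is the final clause

Fix: Swap the clauses: ORDER BY first, then LIMIT

Corrected query:
SELECT * FROM students ORDER BY gpa DESC LIMIT 2

Result:
id | name | major   | gpa  | credits
---+------+---------+------+--------
5  | Dave | CS      | 3.9  | 59     
4  | Kate | Biology | 3.51 | 60     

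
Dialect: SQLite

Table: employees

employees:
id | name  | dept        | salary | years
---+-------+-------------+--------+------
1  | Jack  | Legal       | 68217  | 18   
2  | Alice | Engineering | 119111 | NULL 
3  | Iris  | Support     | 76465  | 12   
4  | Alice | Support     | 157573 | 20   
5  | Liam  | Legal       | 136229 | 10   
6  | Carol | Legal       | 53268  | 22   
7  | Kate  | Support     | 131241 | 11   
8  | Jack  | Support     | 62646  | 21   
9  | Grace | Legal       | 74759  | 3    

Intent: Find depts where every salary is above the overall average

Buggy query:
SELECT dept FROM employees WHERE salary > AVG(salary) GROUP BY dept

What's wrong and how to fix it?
Bug: AVG() is an aggregate; it can't sit directly in WHERE

Fix: Compute the overall average in a scalar subquery and compare each group's MIN against it in HAVING

Corrected query:
SELECT dept FROM employees GROUP BY dept HAVING MIN(salary) > (SELECT AVG(salary) FROM employees)

Result:
dept       
-----------
Engineering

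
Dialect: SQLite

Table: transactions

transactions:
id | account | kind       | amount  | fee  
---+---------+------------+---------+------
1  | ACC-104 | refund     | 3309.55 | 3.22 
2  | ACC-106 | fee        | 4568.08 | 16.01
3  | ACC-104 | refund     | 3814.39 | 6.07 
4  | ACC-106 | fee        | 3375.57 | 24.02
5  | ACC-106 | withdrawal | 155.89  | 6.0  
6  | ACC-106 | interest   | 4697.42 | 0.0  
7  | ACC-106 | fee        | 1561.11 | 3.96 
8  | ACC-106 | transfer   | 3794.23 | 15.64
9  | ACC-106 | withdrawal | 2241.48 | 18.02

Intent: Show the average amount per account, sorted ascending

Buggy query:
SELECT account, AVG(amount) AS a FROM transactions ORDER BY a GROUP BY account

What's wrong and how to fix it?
Bug: ORDER BY appears before GROUP BY; SQL clause order requires GROUP BY first

Fix: Reorder: SELECT … FROM … GROUP BY … ORDER BY …

Corrected query:
SELECT account, AVG(amount) AS a FROM transactions GROUP BY account ORDER BY a

Result:
account | a          
--------+------------
ACC-106 | 2913.397143
ACC-104 | 3561.97    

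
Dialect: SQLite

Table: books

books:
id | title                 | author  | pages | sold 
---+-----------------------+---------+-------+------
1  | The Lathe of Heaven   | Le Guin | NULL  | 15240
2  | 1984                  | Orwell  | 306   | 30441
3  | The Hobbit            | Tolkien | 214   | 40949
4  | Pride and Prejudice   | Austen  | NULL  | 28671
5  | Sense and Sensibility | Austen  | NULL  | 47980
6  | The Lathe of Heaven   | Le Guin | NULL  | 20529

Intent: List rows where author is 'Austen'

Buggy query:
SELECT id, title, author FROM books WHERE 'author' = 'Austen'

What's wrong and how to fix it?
Bug: 'author' in single quotes is a string literal, not the column; the comparison is literal-vs-literal and never true

Fix: Reference the column as author without single quotes

Corrected query:
SELECT id, title, author FROM books WHERE author = 'Austen'

Result:
id | title                 | author
---+-----------------------+-------
4  | Pride and Prejudice   | Austen
5  | Sense and Sensibility | Austen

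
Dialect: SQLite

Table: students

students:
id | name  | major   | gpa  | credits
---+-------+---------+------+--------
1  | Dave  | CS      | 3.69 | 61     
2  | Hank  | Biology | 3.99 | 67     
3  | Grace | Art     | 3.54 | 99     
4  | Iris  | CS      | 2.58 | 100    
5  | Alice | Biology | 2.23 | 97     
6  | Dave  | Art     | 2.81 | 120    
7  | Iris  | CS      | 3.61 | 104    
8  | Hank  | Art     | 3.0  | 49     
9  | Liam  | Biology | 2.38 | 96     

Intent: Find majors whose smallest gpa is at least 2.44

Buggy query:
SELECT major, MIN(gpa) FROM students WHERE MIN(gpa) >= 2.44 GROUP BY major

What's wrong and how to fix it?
Bug: MIN() in WHERE is a misuse of aggregate

Fix: Use HAVING for the per-group MIN condition

Corrected query:
SELECT major, MIN(gpa) FROM students GROUP BY major HAVING MIN(gpa) >= 2.44

Result:
major | MIN(gpa)
------+---------
Art   | 2.81    
CS    | 2.58    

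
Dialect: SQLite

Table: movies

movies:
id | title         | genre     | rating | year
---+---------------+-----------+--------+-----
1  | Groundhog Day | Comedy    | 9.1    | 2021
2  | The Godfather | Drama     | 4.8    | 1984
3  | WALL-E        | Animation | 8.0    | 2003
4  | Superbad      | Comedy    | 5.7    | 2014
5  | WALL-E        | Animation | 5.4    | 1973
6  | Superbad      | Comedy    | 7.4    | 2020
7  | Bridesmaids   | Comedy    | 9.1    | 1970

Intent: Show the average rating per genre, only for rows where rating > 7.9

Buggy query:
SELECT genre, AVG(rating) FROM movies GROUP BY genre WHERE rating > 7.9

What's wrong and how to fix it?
Bug: WHERE cannot follow GROUP BY

Fix: Move the WHERE clause before GROUP BY

Corrected query:
SELECT genre, AVG(rating) FROM movies WHERE rating > 7.9 GROUP BY genre

Result:
genre     | AVG(rating)
----------+------------
Animation | 8          
Comedy    | 9.1        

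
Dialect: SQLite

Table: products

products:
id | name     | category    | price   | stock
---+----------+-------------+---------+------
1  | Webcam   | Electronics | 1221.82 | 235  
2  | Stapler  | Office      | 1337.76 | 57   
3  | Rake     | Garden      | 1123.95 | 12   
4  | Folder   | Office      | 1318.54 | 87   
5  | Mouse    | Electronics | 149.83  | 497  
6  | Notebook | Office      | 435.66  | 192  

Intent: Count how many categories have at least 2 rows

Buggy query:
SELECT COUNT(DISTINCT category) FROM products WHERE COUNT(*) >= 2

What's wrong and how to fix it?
Bug: COUNT(*) cannot appear in WHERE; the per-group count doesn't exist yet

Fix: Group first with HAVING COUNT(*) >= 2, then COUNT the resulting groups

Corrected query:
SELECT COUNT(*) FROM (SELECT category FROM products GROUP BY category HAVING COUNT(*) >= 2)

Result:
COUNT(*)
--------
2       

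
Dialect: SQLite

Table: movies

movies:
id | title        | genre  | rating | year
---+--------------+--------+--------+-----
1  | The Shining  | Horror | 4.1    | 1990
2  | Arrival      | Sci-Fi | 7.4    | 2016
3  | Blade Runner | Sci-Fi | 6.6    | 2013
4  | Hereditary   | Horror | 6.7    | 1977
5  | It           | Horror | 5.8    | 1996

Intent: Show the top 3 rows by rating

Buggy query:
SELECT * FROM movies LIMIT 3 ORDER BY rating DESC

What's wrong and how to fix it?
Bug: LIMIT must come after ORDER BY

Fix: Sort with ORDER BY, then apply LIMIT

Corrected query:
SELECT * FROM movies ORDER BY rating DESC LIMIT 3

Result:
id | title        | genre  | rating | year
---+--------------+--------+--------+-----
2  | Arrival      | Sci-Fi | 7.4    | 2016
4  | Hereditary   | Horror | 6.7    | 1977
3  | Blade Runner | Sci-Fi | 6.6    | 2013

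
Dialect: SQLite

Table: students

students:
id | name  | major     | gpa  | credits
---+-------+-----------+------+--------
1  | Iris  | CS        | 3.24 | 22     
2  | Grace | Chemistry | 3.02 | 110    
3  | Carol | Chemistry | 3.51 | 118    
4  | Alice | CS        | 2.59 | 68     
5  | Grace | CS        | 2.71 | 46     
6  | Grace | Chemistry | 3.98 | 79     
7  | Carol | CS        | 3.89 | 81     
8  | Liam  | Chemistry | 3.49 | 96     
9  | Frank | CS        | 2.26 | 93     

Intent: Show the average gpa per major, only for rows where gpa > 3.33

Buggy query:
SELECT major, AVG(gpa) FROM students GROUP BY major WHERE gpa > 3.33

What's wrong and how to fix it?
Bug: Row-level WHERE must come before GROUP BY in the clause order

Fix: Move the WHERE clause before GROUP BY

Corrected query:
SELECT major, AVG(gpa) FROM students WHERE gpa > 3.33 GROUP BY major

Result:
major     | AVG(gpa)
----------+---------
CS        | 3.89    
Chemistry | 3.66    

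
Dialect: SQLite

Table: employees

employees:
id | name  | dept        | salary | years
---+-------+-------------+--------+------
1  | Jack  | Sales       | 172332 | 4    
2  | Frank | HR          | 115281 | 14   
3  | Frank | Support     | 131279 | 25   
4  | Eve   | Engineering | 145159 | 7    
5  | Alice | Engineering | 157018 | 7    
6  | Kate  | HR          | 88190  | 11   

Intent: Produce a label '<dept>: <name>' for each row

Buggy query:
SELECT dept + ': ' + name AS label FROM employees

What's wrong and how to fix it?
Bug: SQLite uses || for string concatenation; + coerces text to numbers (yielding 0)

Fix: Use the || operator for string concatenation

Corrected query:
SELECT dept || ': ' || name AS label FROM employees

Result:
label             
------------------
Sales: Jack       
HR: Frank         
Support: Frank    
Engineering: Eve  
Engineering: Alice
HR: Kate          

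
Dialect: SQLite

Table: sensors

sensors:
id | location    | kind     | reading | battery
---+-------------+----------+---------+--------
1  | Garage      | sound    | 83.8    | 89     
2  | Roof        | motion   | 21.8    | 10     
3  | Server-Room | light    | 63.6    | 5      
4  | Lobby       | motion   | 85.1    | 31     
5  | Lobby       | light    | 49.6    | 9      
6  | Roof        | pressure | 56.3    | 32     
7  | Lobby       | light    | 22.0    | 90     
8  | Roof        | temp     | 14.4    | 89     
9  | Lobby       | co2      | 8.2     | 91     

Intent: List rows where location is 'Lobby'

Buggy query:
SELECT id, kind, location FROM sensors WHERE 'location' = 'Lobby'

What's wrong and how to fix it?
Bug: Single quotes denote string literals in SQL; the column name is being compared as a constant string

Fix: Remove the quotes around the column name (or use double quotes for an identifier)

Corrected query:
SELECT id, kind, location FROM sensors WHERE location = 'Lobby'

Result:
id | kind   | location
---+--------+---------
4  | motion | Lobby   
5  | light  | Lobby   
7  | light  | Lobby   
9  | co2    | Lobby   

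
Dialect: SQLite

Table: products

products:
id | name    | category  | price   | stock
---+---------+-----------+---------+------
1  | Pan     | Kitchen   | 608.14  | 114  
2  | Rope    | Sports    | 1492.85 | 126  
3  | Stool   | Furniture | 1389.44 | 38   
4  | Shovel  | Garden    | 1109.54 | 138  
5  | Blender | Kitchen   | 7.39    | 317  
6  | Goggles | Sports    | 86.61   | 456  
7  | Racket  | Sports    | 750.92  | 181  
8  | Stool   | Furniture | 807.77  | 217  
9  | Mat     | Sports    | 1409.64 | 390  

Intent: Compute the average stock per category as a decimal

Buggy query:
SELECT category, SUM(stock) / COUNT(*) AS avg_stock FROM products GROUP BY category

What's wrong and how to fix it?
Bug: SUM(stock) and COUNT(*) are both integers; the division truncates the fractional part

Fix: Cast one side to REAL so the division keeps the fractional part

Corrected query:
SELECT category, SUM(stock) * 1.0 / COUNT(*) AS avg_stock FROM products GROUP BY category

Result:
category  | avg_stock
----------+----------
Furniture | 127.5    
Garden    | 138      
Kitchen   | 215.5    
Sports    | 288.25   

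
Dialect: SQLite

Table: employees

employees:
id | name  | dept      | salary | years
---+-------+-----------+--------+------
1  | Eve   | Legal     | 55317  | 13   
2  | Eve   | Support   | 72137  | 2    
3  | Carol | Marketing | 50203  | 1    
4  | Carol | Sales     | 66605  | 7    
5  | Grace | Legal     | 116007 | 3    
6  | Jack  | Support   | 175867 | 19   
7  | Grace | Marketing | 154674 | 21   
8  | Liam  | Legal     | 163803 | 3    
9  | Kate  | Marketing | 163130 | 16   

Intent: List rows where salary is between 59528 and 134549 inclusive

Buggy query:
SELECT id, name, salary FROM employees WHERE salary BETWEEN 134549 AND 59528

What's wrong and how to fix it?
Bug: The bounds are reversed; BETWEEN a AND b requires a <= b to match anything

Fix: Write BETWEEN 59528 AND 134549

Corrected query:
SELECT id, name, salary FROM employees WHERE salary BETWEEN 59528 AND 134549

Result:
id | name  | salary
---+-------+-------
2  | Eve   | 72137 
4  | Carol | 66605 
5  | Grace | 116007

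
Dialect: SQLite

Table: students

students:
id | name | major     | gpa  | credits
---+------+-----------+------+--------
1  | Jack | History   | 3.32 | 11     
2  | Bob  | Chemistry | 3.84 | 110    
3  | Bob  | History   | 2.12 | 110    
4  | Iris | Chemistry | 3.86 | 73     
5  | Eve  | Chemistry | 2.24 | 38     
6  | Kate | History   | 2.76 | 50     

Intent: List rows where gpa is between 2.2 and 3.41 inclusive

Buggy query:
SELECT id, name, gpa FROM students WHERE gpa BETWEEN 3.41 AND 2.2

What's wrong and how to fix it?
Bug: The bounds are reversed; BETWEEN a AND b requires a <= b to match anything

Fix: Write BETWEEN 2.2 AND 3.41

Corrected query:
SELECT id, name, gpa FROM students WHERE gpa BETWEEN 2.2 AND 3.41

Result:
id | name | gpa 
---+------+-----
1  | Jack | 3.32
5  | Eve  | 2.24
6  | Kate | 2.76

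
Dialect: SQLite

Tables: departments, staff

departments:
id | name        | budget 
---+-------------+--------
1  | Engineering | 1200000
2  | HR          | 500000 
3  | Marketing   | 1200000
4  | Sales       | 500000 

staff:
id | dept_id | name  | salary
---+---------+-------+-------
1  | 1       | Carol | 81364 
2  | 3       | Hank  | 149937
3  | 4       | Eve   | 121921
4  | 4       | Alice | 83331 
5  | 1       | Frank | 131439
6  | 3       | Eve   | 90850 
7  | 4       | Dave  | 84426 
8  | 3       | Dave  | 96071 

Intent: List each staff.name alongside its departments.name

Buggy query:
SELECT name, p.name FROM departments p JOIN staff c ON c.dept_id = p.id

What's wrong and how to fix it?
Bug: Both tables have a 'name' column; the unqualified reference is ambiguous

Fix: Qualify the column with its table alias (c.name)

Corrected query:
SELECT c.name, p.name FROM departments p JOIN staff c ON c.dept_id = p.id

Result:
name  | name       
------+------------
Carol | Engineering
Hank  | Marketing  
Eve   | Sales      
Alice | Sales      
Frank | Engineering
Eve   | Marketing  
Dave  | Sales      
Dave  | Marketing  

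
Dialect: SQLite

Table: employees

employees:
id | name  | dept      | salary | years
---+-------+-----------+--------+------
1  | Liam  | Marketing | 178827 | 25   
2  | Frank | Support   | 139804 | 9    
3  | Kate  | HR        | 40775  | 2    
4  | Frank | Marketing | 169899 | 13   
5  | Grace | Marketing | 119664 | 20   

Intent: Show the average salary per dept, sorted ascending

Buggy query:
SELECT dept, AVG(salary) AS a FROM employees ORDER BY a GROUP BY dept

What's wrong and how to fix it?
Bug: GROUP BY must precede ORDER BY

Fix: Reorder: SELECT … FROM … GROUP BY … ORDER BY …

Corrected query:
SELECT dept, AVG(salary) AS a FROM employees GROUP BY dept ORDER BY a

Result:
dept      | a     
----------+-------
HR        | 40775 
Support   | 139804
Marketing | 156130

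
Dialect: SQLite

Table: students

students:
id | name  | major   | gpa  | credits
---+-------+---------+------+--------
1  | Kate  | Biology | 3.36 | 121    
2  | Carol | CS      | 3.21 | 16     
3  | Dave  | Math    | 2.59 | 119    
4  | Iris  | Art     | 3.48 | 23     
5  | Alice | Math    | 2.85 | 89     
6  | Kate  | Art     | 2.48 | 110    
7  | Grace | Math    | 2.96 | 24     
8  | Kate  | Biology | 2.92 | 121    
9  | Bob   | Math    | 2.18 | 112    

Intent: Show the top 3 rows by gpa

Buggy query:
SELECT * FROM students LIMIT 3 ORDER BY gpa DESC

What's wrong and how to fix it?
Bug: ORDER BY cannot follow LIMIT; LIMIT is the final clause

Fix: Swap the clauses: ORDER BY first, then LIMIT

Corrected query:
SELECT * FROM students ORDER BY gpa DESC LIMIT 3

Result:
id | name  | major   | gpa  | credits
---+-------+---------+------+--------
4  | Iris  | Art     | 3.48 | 23     
1  | Kate  | Biology | 3.36 | 121    
2  | Carol | CS      | 3.21 | 16     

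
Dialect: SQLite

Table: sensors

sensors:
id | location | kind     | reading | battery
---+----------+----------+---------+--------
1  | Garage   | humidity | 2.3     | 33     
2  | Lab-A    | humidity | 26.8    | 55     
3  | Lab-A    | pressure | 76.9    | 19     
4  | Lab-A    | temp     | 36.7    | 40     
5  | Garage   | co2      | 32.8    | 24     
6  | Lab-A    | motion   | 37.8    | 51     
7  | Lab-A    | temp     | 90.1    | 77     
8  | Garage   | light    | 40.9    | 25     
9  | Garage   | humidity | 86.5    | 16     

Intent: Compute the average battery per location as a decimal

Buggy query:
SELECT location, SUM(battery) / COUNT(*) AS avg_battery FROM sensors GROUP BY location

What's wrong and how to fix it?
Bug: SUM(battery) and COUNT(*) are both integers; the division truncates the fractional part

Fix: Cast one side to REAL so the division keeps the fractional part

Corrected query:
SELECT location, SUM(battery) * 1.0 / COUNT(*) AS avg_battery FROM sensors GROUP BY location

Result:
location | avg_battery
---------+------------
Garage   | 24.5       
Lab-A    | 48.4       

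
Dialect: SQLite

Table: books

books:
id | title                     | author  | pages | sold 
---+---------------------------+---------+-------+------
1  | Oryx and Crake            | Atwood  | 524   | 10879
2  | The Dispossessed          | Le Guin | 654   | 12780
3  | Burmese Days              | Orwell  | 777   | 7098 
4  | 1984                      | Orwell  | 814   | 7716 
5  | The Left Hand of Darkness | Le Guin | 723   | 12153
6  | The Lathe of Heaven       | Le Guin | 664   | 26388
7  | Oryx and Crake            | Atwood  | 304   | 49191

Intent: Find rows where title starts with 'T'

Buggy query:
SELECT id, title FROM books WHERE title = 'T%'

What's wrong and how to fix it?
Bug: '=' compares the literal string including the % character; pattern matching needs LIKE

Fix: Replace '=' with LIKE so 'T%' is treated as a pattern

Corrected query:
SELECT id, title FROM books WHERE title LIKE 'T%'

Result:
id | title                    
---+--------------------------
2  | The Dispossessed         
5  | The Left Hand of Darkness
6  | The Lathe of Heaven      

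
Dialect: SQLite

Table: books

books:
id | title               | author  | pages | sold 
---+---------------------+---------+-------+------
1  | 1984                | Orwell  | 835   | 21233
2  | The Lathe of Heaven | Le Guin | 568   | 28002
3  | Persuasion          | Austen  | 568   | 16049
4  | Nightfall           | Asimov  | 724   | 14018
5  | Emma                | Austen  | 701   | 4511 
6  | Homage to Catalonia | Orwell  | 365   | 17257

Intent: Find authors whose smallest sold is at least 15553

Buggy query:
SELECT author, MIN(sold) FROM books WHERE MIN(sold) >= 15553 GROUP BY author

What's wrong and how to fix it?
Bug: Aggregates like MIN are computed per group after WHERE runs

Fix: Replace WHERE with HAVING after the GROUP BY

Corrected query:
SELECT author, MIN(sold) FROM books GROUP BY author HAVING MIN(sold) >= 15553

Result:
author  | MIN(sold)
--------+----------
Le Guin | 28002    
Orwell  | 17257    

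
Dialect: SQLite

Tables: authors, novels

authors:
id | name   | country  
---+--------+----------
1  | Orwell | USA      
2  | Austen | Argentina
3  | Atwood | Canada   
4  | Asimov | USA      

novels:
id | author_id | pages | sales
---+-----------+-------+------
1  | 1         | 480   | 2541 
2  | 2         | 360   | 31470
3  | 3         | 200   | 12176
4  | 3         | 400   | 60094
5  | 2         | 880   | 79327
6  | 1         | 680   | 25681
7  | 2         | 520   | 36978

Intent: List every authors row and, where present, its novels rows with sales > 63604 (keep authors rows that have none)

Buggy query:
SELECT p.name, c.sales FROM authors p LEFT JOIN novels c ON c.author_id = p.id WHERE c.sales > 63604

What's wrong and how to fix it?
Bug: Filtering c.sales in WHERE discards the NULL rows produced by LEFT JOIN, turning it into an inner join

Fix: Put 'c.sales > 63604' in the JOIN's ON clause instead of WHERE

Corrected query:
SELECT p.name, c.sales FROM authors p LEFT JOIN novels c ON c.author_id = p.id AND c.sales > 63604

Result:
name   | sales
-------+------
Orwell | NULL 
Austen | 79327
Atwood | NULL 
Asimov | NULL 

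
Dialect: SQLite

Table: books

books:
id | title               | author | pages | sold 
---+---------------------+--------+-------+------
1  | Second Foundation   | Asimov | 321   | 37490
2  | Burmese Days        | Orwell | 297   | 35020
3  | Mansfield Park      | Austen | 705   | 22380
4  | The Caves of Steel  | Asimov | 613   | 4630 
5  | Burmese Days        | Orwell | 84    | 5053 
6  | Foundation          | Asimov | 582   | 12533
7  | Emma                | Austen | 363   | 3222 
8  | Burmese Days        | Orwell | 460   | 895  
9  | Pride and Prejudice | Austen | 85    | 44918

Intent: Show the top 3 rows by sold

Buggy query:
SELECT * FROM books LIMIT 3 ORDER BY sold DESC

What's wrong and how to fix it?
Bug: ORDER BY cannot follow LIMIT; LIMIT is the final clause

Fix: Swap the clauses: ORDER BY first, then LIMIT

Corrected query:
SELECT * FROM books ORDER BY sold DESC LIMIT 3

Result:
id | title               | author | pages | sold 
---+---------------------+--------+-------+------
9  | Pride and Prejudice | Austen | 85    | 44918
1  | Second Foundation   | Asimov | 321   | 37490
2  | Burmese Days        | Orwell | 297   | 35020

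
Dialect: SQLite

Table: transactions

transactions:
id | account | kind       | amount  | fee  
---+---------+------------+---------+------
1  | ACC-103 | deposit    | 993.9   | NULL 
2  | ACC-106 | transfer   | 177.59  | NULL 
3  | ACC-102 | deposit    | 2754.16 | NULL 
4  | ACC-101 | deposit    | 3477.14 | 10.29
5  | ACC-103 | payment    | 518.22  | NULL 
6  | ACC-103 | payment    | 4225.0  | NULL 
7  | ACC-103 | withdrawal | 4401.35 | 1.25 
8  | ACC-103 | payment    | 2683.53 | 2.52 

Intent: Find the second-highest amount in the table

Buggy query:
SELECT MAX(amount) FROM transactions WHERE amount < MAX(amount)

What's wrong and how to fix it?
Bug: The inner MAX is an aggregate inside WHERE, which is not allowed

Fix: Compute the overall MAX in a subquery, then take MAX of rows below it

Corrected query:
SELECT MAX(amount) FROM transactions WHERE amount < (SELECT MAX(amount) FROM transactions)

Result:
MAX(amount)
-----------
4225       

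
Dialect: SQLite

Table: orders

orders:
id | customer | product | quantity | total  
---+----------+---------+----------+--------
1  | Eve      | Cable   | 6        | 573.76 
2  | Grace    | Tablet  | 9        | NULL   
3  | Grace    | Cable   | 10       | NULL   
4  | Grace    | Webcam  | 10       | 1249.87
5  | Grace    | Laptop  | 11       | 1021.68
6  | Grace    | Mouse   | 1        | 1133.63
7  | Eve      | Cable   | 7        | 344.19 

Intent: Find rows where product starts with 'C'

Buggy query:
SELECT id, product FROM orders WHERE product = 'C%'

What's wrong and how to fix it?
Bug: Wildcards only work with LIKE; '=' treats '%' as a literal character

Fix: Use LIKE for wildcard pattern matching

Corrected query:
SELECT id, product FROM orders WHERE product LIKE 'C%'

Result:
id | product
---+--------
1  | Cable  
3  | Cable  
7  | Cable  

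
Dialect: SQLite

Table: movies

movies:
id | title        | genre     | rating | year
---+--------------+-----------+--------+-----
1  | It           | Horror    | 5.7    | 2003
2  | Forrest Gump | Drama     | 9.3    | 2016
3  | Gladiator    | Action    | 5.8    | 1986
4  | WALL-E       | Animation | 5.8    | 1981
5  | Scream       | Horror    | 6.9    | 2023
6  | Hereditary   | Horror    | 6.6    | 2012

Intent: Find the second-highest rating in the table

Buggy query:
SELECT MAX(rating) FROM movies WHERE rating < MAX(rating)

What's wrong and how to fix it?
Bug: The inner MAX is an aggregate inside WHERE, which is not allowed

Fix: Put the inner MAX in a scalar subquery

Corrected query:
SELECT MAX(rating) FROM movies WHERE rating < (SELECT MAX(rating) FROM movies)

Result:
MAX(rating)
-----------
6.9        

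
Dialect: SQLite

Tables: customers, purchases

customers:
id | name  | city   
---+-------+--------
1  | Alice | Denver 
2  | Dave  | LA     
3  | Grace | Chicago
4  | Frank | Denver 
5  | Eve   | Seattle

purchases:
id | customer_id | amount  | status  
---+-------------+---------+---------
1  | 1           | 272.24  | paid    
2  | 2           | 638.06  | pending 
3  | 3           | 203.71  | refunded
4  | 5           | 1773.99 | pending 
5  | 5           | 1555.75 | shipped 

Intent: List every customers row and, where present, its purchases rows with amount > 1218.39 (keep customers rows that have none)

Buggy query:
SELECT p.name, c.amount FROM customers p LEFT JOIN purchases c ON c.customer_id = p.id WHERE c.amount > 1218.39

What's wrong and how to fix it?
Bug: Filtering c.amount in WHERE discards the NULL rows produced by LEFT JOIN, turning it into an inner join

Fix: Move the right-table condition into the ON clause so unmatched parents are kept

Corrected query:
SELECT p.name, c.amount FROM customers p LEFT JOIN purchases c ON c.customer_id = p.id AND c.amount > 1218.39

Result:
name  | amount 
------+--------
Alice | NULL   
Dave  | NULL   
Grace | NULL   
Frank | NULL   
Eve   | 1555.75
Eve   | 1773.99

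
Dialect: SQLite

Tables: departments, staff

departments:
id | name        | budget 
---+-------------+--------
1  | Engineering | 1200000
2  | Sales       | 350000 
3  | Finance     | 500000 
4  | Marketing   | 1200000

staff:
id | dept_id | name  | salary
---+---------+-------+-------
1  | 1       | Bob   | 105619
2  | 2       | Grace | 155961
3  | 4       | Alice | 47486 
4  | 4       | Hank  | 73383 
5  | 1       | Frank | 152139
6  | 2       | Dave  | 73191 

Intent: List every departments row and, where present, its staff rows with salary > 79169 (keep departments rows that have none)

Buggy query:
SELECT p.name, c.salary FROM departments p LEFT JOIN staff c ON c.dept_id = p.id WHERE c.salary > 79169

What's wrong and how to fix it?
Bug: A WHERE condition on the right-hand table after LEFT JOIN drops unmatched parents

Fix: Move the right-table condition into the ON clause so unmatched parents are kept

Corrected query:
SELECT p.name, c.salary FROM departments p LEFT JOIN staff c ON c.dept_id = p.id AND c.salary > 79169

Result:
name        | salary
------------+-------
Engineering | 105619
Engineering | 152139
Sales       | 155961
Finance     | NULL  
Marketing   | NULL  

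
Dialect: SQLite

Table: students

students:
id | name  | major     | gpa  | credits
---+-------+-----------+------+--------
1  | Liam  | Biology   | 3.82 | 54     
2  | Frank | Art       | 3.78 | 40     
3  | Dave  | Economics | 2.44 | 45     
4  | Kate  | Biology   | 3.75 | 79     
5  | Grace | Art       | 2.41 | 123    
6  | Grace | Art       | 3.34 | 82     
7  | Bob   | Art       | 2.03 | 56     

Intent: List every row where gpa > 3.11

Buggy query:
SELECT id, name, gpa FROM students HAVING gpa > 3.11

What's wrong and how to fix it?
Bug: HAVING filters the output of aggregation, but this query has no GROUP BY and no aggregate functions, so SQLite rejects it (HAVING clause on a non-aggregate query); the condition here is per row

Fix: Use WHERE for row-level filtering

Corrected query:
SELECT id, name, gpa FROM students WHERE gpa > 3.11

Result:
id | name  | gpa 
---+-------+-----
1  | Liam  | 3.82
2  | Frank | 3.78
4  | Kate  | 3.75
6  | Grace | 3.34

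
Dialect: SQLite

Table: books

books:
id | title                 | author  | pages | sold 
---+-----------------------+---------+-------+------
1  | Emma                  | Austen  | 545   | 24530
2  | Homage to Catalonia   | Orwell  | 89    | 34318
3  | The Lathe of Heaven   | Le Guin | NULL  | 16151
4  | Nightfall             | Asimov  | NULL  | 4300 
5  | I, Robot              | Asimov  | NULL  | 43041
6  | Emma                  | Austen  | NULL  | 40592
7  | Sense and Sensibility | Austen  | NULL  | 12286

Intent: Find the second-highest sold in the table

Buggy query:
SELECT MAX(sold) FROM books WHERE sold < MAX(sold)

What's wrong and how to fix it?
Bug: The inner MAX is an aggregate inside WHERE, which is not allowed

Fix: Compute the overall MAX in a subquery, then take MAX of rows below it

Corrected query:
SELECT MAX(sold) FROM books WHERE sold < (SELECT MAX(sold) FROM books)

Result:
MAX(sold)
---------
40592    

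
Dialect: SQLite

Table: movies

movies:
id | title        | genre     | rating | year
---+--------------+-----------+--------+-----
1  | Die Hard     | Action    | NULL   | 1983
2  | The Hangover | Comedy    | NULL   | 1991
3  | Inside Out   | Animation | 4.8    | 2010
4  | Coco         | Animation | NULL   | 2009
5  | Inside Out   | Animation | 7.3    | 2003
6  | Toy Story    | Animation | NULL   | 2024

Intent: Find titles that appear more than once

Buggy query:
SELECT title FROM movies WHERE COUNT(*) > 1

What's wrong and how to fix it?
Bug: WHERE can't reference COUNT(*); aggregates are computed after WHERE

Fix: Group first, then use HAVING for the count condition

Corrected query:
SELECT title FROM movies GROUP BY title HAVING COUNT(*) > 1

Result:
title     
----------
Inside Out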